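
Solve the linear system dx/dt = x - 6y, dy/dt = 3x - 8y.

x(t) = -C_1e^(-5t) - 2C_2e^(-2t), y(t) = -C_1e^(-5t) - C_2e^(-2t)

Coefficient matrix A = [[1, -6], [3, -8]].
Characteristic polynomial det(A - λI) = λ^2 + 7λ + 10 = 0.
Eigenvalues λ = -5, -2.
For λ=-5: (A-λI) row 1 is [6, -6], so an eigenvector is (-1, -1).
For λ=-2: (A-λI) row 1 is [3, -6], so an eigenvector is (-2, -1).
General solution: C_1e^(-5t)(-1,-1) + C_2e^(-2t)(-2,-1).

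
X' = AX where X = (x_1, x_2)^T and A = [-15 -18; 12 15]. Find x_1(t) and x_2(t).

x_1(t) = -3C_1e^(-3t) + C_2e^(3t), x_2(t) = 2C_1e^(-3t) - C_2e^(3t)

Coefficient matrix A = [[-15, -18], [12, 15]].
Characteristic polynomial det(A - λI) = λ^2 - 9 = 0.
Eigenvalues λ = -3, 3.
For λ=-3: (A-λI) row 1 is [-12, -18], so an eigenvector is (-3, 2).
For λ=3: (A-λI) row 1 is [-18, -18], so an eigenvector is (1, -1).
General solution: C_1e^(-3t)(-3,2) + C_2e^(3t)(1,-1).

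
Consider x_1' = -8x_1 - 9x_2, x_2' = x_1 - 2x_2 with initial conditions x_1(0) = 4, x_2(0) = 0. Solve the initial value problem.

Coefficient matrix A = [[-8, -9], [1, -2]].
Characteristic polynomial det(A - λI) = λ^2 + 10λ + 25 = 0.
Single eigenvalue λ = -5 with algebraic multiplicity 2.
Eigenvector v = (3,-1); generalized eigenvector w with (A-λI)w=v is (2,-1).
General solution: e^(-5t)[K_1·v + K_2·(t·v + w)].
Applying x_1(0)=4, x_2(0)=0 gives K_1=4, K_2=-4.

x_1(t) = -12te^(-5t) + 4e^(-5t), x_2(t) = 4te^(-5t)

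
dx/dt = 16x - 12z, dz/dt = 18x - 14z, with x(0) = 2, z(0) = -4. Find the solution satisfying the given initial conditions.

x(t) = 14e^(4t) - 12e^(-2t), z(t) = 14e^(4t) - 18e^(-2t)

Coefficient matrix A = [[16, -12], [18, -14]].
Characteristic polynomial det(A - λI) = λ^2 - 2λ - 8 = 0.
Eigenvalues λ = 4, -2.
For λ=4: (A-λI) row 1 is [12, -12], so an eigenvector is (-1, -1).
For λ=-2: (A-λI) row 1 is [18, -12], so an eigenvector is (-2, -3).
General solution: C_1e^(4t)(-1,-1) + C_2e^(-2t)(-2,-3).
Applying x(0)=2, z(0)=-4 gives C_1=-14, C_2=6.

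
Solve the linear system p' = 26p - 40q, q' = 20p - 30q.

p(t) = -c_1e^(-2t)sin(4t) - 3c_1e^(-2t)cos(4t) - 3c_2e^(-2t)sin(4t) + c_2e^(-2t)cos(4t), q(t) = -c_1e^(-2t)sin(4t) - 2c_1e^(-2t)cos(4t) - 2c_2e^(-2t)sin(4t) + c_2e^(-2t)cos(4t)

Coefficient matrix A = [[26, -40], [20, -30]].
Characteristic polynomial det(A - λI) = λ^2 + 4λ + 20 = 0.
Eigenvalues λ = -2 ± 4i (complex conjugate pair).
For λ=-2+4i: an eigenvector is (-3,-2) - i(-1,-1) = (-3 + i, -2 + i).
A real fundamental pair from Re and Im of e^((-2+4i)t)v: X_1 = e^(-2t)(cos(4t)·(-3,-2) + sin(4t)·(-1,-1)), X_2 = e^(-2t)(sin(4t)·(-3,-2) - cos(4t)·(-1,-1)).
General solution: c_1X_1 + c_2X_2.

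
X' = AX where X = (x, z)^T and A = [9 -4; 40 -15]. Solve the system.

x(t) = c_1e^(-3t)cos(4t) + c_2e^(-3t)sin(4t), z(t) = c_1e^(-3t)sin(4t) + 3c_1e^(-3t)cos(4t) + 3c_2e^(-3t)sin(4t) - c_2e^(-3t)cos(4t)

Coefficient matrix A = [[9, -4], [40, -15]].
Characteristic polynomial det(A - λI) = λ^2 + 6λ + 25 = 0.
Eigenvalues λ = -3 ± 4i (complex conjugate pair).
For λ=-3+4i: an eigenvector is (1,3) - i(0,1) = (1, 3 - i).
A real fundamental pair from Re and Im of e^((-3+4i)t)v: X_1 = e^(-3t)(cos(4t)·(1,3) + sin(4t)·(0,1)), X_2 = e^(-3t)(sin(4t)·(1,3) - cos(4t)·(0,1)).
General solution: c_1X_1 + c_2X_2.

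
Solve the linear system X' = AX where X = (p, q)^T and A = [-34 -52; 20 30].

p(t) = -3c_1e^(-2t)sin(4t) + 2c_1e^(-2t)cos(4t) + 2c_2e^(-2t)sin(4t) + 3c_2e^(-2t)cos(4t), q(t) = 2c_1e^(-2t)sin(4t) - c_1e^(-2t)cos(4t) - c_2e^(-2t)sin(4t) - 2c_2e^(-2t)cos(4t)

Coefficient matrix A = [[-34, -52], [20, 30]].
Characteristic polynomial det(A - λI) = λ^2 + 4λ + 20 = 0.
Eigenvalues λ = -2 ± 4i (complex conjugate pair).
For λ=-2+4i: an eigenvector is (2,-1) - i(-3,2) = (2 + 3i, -1 - 2i).
A real fundamental pair from Re and Im of e^((-2+4i)t)v: X_1 = e^(-2t)(cos(4t)·(2,-1) + sin(4t)·(-3,2)), X_2 = e^(-2t)(sin(4t)·(2,-1) - cos(4t)·(-3,2)).
General solution: c_1X_1 + c_2X_2.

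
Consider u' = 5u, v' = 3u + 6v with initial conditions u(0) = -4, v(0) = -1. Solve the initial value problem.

Coefficient matrix A = [[5, 0], [3, 6]].
Characteristic polynomial det(A - λI) = λ^2 - 11λ + 30 = 0.
Eigenvalues λ = 6, 5.
For λ=6: (A-λI) row 1 is [-1, 0], so an eigenvector is (0, 1).
For λ=5: (A-λI) row 2 is [3, 1], so an eigenvector is (-1, 3).
General solution: C_1e^(6t)(0,1) + C_2e^(5t)(-1,3).
Applying u(0)=-4, v(0)=-1 gives C_1=-13, C_2=4.

u(t) = -4e^(5t), v(t) = -13e^(6t) + 12e^(5t)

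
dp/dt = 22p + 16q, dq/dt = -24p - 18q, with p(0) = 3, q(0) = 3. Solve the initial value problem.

p(t) = 15e^(6t) - 12e^(-2t), q(t) = -15e^(6t) + 18e^(-2t)

Coefficient matrix A = [[22, 16], [-24, -18]].
Characteristic polynomial det(A - λI) = λ^2 - 4λ - 12 = 0.
Eigenvalues λ = -2, 6.
For λ=-2: (A-λI) row 1 is [24, 16], so an eigenvector is (2, -3).
For λ=6: (A-λI) row 1 is [16, 16], so an eigenvector is (1, -1).
General solution: c_1e^(-2t)(2,-3) + c_2e^(6t)(1,-1).
Applying p(0)=3, q(0)=3 gives c_1=-6, c_2=15.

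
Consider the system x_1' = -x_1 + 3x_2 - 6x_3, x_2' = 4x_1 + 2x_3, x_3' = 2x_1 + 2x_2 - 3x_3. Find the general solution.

x_1(t) = -c_1e^(-4t) + c_2e^(-t), x_2(t) = c_1e^(-4t) - 2c_2e^(-t) + 2c_3e^(t), x_3(t) = -c_2e^(-t) + c_3e^(t)

Coefficient matrix A = [[-1, 3, -6], [4, 0, 2], [2, 2, -3]].
det(A - λI) = 0 gives eigenvalues λ = -4, -1, 1.
For λ=-4: eigenvector (-1,1,0).
For λ=-1: eigenvector (1,-2,-1).
For λ=1: eigenvector (0,2,1).
General solution: c_1e^(-4t)(-1,1,0) + c_2e^(-t)(1,-2,-1) + c_3e^(t)(0,2,1).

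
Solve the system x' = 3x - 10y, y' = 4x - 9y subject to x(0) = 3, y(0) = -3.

Coefficient matrix A = [[3, -10], [4, -9]].
Characteristic polynomial det(A - λI) = λ^2 + 6λ + 13 = 0.
Eigenvalues λ = -3 ± 2i (complex conjugate pair).
For λ=-3+2i: an eigenvector is (2,1) - i(1,1) = (2 - i, 1 - i).
A real fundamental pair from Re and Im of e^((-3+2i)t)v: X_1 = e^(-3t)(cos(2t)·(2,1) + sin(2t)·(1,1)), X_2 = e^(-3t)(sin(2t)·(2,1) - cos(2t)·(1,1)).
General solution: C_1X_1 + C_2X_2.
Applying x(0)=3, y(0)=-3 gives C_1=6, C_2=9.

x(t) = 24e^(-3t)sin(2t) + 3e^(-3t)cos(2t), y(t) = 15e^(-3t)sin(2t) - 3e^(-3t)cos(2t)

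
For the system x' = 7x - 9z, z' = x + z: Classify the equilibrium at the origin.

A = [[7,-9],[1,1]]; det(A-λI) = λ^2 - 8λ + 16.
repeated λ = 4 with a single eigenvector.

unstable improper node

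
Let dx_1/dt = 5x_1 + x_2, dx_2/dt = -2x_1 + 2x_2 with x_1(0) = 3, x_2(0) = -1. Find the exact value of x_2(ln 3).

A = [[5,1],[-2,2]]; eigenvalues λ = 3, 4.
Eigenvectors: (1,-2) for λ=3, (-1,1) for λ=4.
From the initial condition, c_1 = -2, c_2 = -5.
x_2(ln 3) = (-2)(3^3)(-2) + (-5)(3^4)(1) = -297.

-297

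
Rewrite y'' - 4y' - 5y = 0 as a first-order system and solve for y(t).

y(t) = c_1e^(-t) + c_2e^(5t)

Let x_1 = y, x_2 = y'. Then x_1' = x_2 and x_2' = 5x_1 + 4x_2.
A = [[0,1],[5,4]]; det(A-λI) = λ^2 - 4λ - 5.
Eigenvalues λ = -1, 5 with eigenvectors (1,-1), (1,5).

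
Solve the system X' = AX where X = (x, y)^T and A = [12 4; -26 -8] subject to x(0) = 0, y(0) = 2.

Coefficient matrix A = [[12, 4], [-26, -8]].
Characteristic polynomial det(A - λI) = λ^2 - 4λ + 8 = 0.
Eigenvalues λ = 2 ± 2i (complex conjugate pair).
For λ=2+2i: an eigenvector is (1,-2) - i(1,-3) = (1 - i, -2 + 3i).
A real fundamental pair from Re and Im of e^((2+2i)t)v: X_1 = e^(2t)(cos(2t)·(1,-2) + sin(2t)·(1,-3)), X_2 = e^(2t)(sin(2t)·(1,-2) - cos(2t)·(1,-3)).
General solution: K_1X_1 + K_2X_2.
Applying x(0)=0, y(0)=2 gives K_1=2, K_2=2.

x(t) = 4e^(2t)sin(2t), y(t) = -10e^(2t)sin(2t) + 2e^(2t)cos(2t)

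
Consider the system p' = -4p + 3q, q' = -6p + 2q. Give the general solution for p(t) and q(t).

Coefficient matrix A = [[-4, 3], [-6, 2]].
Characteristic polynomial det(A - λI) = λ^2 + 2λ + 10 = 0.
Eigenvalues λ = -1 ± 3i (complex conjugate pair).
For λ=-1+3i: an eigenvector is (1,1) - i(0,-1) = (1, 1 + i).
A real fundamental pair from Re and Im of e^((-1+3i)t)v: X_1 = e^(-t)(cos(3t)·(1,1) + sin(3t)·(0,-1)), X_2 = e^(-t)(sin(3t)·(1,1) - cos(3t)·(0,-1)).
General solution: K_1X_1 + K_2X_2.

p(t) = K_1e^(-t)cos(3t) + K_2e^(-t)sin(3t), q(t) = -K_1e^(-t)sin(3t) + K_1e^(-t)cos(3t) + K_2e^(-t)sin(3t) + K_2e^(-t)cos(3t)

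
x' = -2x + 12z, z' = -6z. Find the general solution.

Coefficient matrix A = [[-2, 12], [0, -6]].
Characteristic polynomial det(A - λI) = λ^2 + 8λ + 12 = 0.
Eigenvalues λ = -6, -2.
For λ=-6: (A-λI) row 1 is [4, 12], so an eigenvector is (-3, 1).
For λ=-2: (A-λI) row 1 is [0, 12], so an eigenvector is (-1, 0).
General solution: C_1e^(-6t)(-3,1) + C_2e^(-2t)(-1,0).

x(t) = -3C_1e^(-6t) - C_2e^(-2t), z(t) = C_1e^(-6t)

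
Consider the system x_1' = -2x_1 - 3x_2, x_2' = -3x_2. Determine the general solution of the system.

x_1(t) = 3C_1e^(-3t) + C_2e^(-2t), x_2(t) = C_1e^(-3t)

Coefficient matrix A = [[-2, -3], [0, -3]].
Characteristic polynomial det(A - λI) = λ^2 + 5λ + 6 = 0.
Eigenvalues λ = -3, -2.
For λ=-3: (A-λI) row 1 is [1, -3], so an eigenvector is (3, 1).
For λ=-2: (A-λI) row 1 is [0, -3], so an eigenvector is (1, 0).
General solution: C_1e^(-3t)(3,1) + C_2e^(-2t)(1,0).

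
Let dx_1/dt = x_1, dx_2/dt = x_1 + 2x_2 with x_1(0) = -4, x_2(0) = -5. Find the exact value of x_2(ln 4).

A = [[1,0],[1,2]]; eigenvalues λ = 2, 1.
Eigenvectors: (0,1) for λ=2, (-1,1) for λ=1.
From the initial condition, c_1 = -9, c_2 = 4.
x_2(ln 4) = (-9)(4^2)(1) + (4)(4^1)(1) = -128.

-128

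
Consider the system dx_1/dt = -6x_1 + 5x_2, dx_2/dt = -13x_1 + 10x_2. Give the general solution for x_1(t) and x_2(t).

Coefficient matrix A = [[-6, 5], [-13, 10]].
Characteristic polynomial det(A - λI) = λ^2 - 4λ + 5 = 0.
Eigenvalues λ = 2 ± i (complex conjugate pair).
For λ=2+i: an eigenvector is (2,3) - i(-1,-2) = (2 + i, 3 + 2i).
A real fundamental pair from Re and Im of e^((2+i)t)v: X_1 = e^(2t)(cos(t)·(2,3) + sin(t)·(-1,-2)), X_2 = e^(2t)(sin(t)·(2,3) - cos(t)·(-1,-2)).
General solution: C_1X_1 + C_2X_2.

x_1(t) = -C_1e^(2t)sin(t) + 2C_1e^(2t)cos(t) + 2C_2e^(2t)sin(t) + C_2e^(2t)cos(t), x_2(t) = -2C_1e^(2t)sin(t) + 3C_1e^(2t)cos(t) + 3C_2e^(2t)sin(t) + 2C_2e^(2t)cos(t)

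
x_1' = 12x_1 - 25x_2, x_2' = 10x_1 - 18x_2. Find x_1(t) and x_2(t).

x_1(t) = C_1e^(-3t)sin(5t) + 2C_1e^(-3t)cos(5t) + 2C_2e^(-3t)sin(5t) - C_2e^(-3t)cos(5t), x_2(t) = C_1e^(-3t)sin(5t) + C_1e^(-3t)cos(5t) + C_2e^(-3t)sin(5t) - C_2e^(-3t)cos(5t)

Coefficient matrix A = [[12, -25], [10, -18]].
Characteristic polynomial det(A - λI) = λ^2 + 6λ + 34 = 0.
Eigenvalues λ = -3 ± 5i (complex conjugate pair).
For λ=-3+5i: an eigenvector is (2,1) - i(1,1) = (2 - i, 1 - i).
A real fundamental pair from Re and Im of e^((-3+5i)t)v: X_1 = e^(-3t)(cos(5t)·(2,1) + sin(5t)·(1,1)), X_2 = e^(-3t)(sin(5t)·(2,1) - cos(5t)·(1,1)).
General solution: C_1X_1 + C_2X_2.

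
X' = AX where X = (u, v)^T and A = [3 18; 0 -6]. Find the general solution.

u(t) = 2c_1e^(-6t) + c_2e^(3t), v(t) = -c_1e^(-6t)

Coefficient matrix A = [[3, 18], [0, -6]].
Characteristic polynomial det(A - λI) = λ^2 + 3λ - 18 = 0.
Eigenvalues λ = -6, 3.
For λ=-6: (A-λI) row 1 is [9, 18], so an eigenvector is (2, -1).
For λ=3: (A-λI) row 1 is [0, 18], so an eigenvector is (1, 0).
General solution: c_1e^(-6t)(2,-1) + c_2e^(3t)(1,0).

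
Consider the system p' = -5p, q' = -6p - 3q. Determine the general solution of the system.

p(t) = c_2e^(-5t), q(t) = c_1e^(-3t) + 3c_2e^(-5t)

Coefficient matrix A = [[-5, 0], [-6, -3]].
Characteristic polynomial det(A - λI) = λ^2 + 8λ + 15 = 0.
Eigenvalues λ = -3, -5.
For λ=-3: (A-λI) row 1 is [-2, 0], so an eigenvector is (0, 1).
For λ=-5: (A-λI) row 2 is [-6, 2], so an eigenvector is (1, 3).
General solution: c_1e^(-3t)(0,1) + c_2e^(-5t)(1,3).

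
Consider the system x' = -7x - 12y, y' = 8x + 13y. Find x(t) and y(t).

x(t) = 3C_1e^(t) - C_2e^(5t), y(t) = -2C_1e^(t) + C_2e^(5t)

Coefficient matrix A = [[-7, -12], [8, 13]].
Characteristic polynomial det(A - λI) = λ^2 - 6λ + 5 = 0.
Eigenvalues λ = 1, 5.
For λ=1: (A-λI) row 1 is [-8, -12], so an eigenvector is (3, -2).
For λ=5: (A-λI) row 1 is [-12, -12], so an eigenvector is (-1, 1).
General solution: C_1e^(t)(3,-2) + C_2e^(5t)(-1,1).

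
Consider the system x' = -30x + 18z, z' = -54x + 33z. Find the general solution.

x(t) = -K_1e^(6t) - 2K_2e^(-3t), z(t) = -2K_1e^(6t) - 3K_2e^(-3t)

Coefficient matrix A = [[-30, 18], [-54, 33]].
Characteristic polynomial det(A - λI) = λ^2 - 3λ - 18 = 0.
Eigenvalues λ = 6, -3.
For λ=6: (A-λI) row 1 is [-36, 18], so an eigenvector is (-1, -2).
For λ=-3: (A-λI) row 1 is [-27, 18], so an eigenvector is (-2, -3).
General solution: K_1e^(6t)(-1,-2) + K_2e^(-3t)(-2,-3).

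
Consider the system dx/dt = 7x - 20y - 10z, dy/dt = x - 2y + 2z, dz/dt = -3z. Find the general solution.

x(t) = 5c_1e^(3t) + 4c_2e^(2t) - c_3e^(-3t), y(t) = c_1e^(3t) + c_2e^(2t) - c_3e^(-3t), z(t) = c_3e^(-3t)

Coefficient matrix A = [[7, -20, -10], [1, -2, 2], [0, 0, -3]].
det(A - λI) = 0 gives eigenvalues λ = 3, 2, -3.
For λ=3: eigenvector (5,1,0).
For λ=2: eigenvector (4,1,0).
For λ=-3: eigenvector (-1,-1,1).
General solution: c_1e^(3t)(5,1,0) + c_2e^(2t)(4,1,0) + c_3e^(-3t)(-1,-1,1).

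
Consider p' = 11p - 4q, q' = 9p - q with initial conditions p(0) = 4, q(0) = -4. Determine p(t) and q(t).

p(t) = 40te^(5t) + 4e^(5t), q(t) = 60te^(5t) - 4e^(5t)

Coefficient matrix A = [[11, -4], [9, -1]].
Characteristic polynomial det(A - λI) = λ^2 - 10λ + 25 = 0.
Single eigenvalue λ = 5 with algebraic multiplicity 2.
Eigenvector v = (-2,-3); generalized eigenvector w with (A-λI)w=v is (-1,-1).
General solution: e^(5t)[K_1·v + K_2·(t·v + w)].
Applying p(0)=4, q(0)=-4 gives K_1=8, K_2=-20.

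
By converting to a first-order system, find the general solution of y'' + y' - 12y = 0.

y(t) = K_1e^(3t) + K_2e^(-4t)

Let x_1 = y, x_2 = y'. Then x_1' = x_2 and x_2' = 12x_1 - x_2.
A = [[0,1],[12,-1]]; det(A-λI) = λ^2 + λ - 12.
Eigenvalues λ = 3, -4 with eigenvectors (1,3), (1,-4).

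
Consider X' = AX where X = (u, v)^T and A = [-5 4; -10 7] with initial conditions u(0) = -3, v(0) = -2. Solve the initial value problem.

u(t) = 5e^(t)sin(2t) - 3e^(t)cos(2t), v(t) = 9e^(t)sin(2t) - 2e^(t)cos(2t)

Coefficient matrix A = [[-5, 4], [-10, 7]].
Characteristic polynomial det(A - λI) = λ^2 - 2λ + 5 = 0.
Eigenvalues λ = 1 ± 2i (complex conjugate pair).
For λ=1+2i: an eigenvector is (-1,-2) - i(-1,-1) = (-1 + i, -2 + i).
A real fundamental pair from Re and Im of e^((1+2i)t)v: X_1 = e^(t)(cos(2t)·(-1,-2) + sin(2t)·(-1,-1)), X_2 = e^(t)(sin(2t)·(-1,-2) - cos(2t)·(-1,-1)).
General solution: c_1X_1 + c_2X_2.
Applying u(0)=-3, v(0)=-2 gives c_1=-1, c_2=-4.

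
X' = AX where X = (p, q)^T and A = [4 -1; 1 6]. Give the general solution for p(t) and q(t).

p(t) = -C_1e^(5t) - C_2te^(5t) - 2C_2e^(5t), q(t) = C_1e^(5t) + C_2te^(5t) + 3C_2e^(5t)

Coefficient matrix A = [[4, -1], [1, 6]].
Characteristic polynomial det(A - λI) = λ^2 - 10λ + 25 = 0.
Single eigenvalue λ = 5 with algebraic multiplicity 2.
Eigenvector v = (-1,1); generalized eigenvector w with (A-λI)w=v is (-2,3).
General solution: e^(5t)[C_1·v + C_2·(t·v + w)].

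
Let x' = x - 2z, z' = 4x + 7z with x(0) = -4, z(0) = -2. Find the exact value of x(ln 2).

112

A = [[1,-2],[4,7]]; eigenvalues λ = 5, 3.
Eigenvectors: (1,-2) for λ=5, (1,-1) for λ=3.
From the initial condition, c_1 = 6, c_2 = -10.
x(ln 2) = (6)(2^5)(1) + (-10)(2^3)(1) = 112.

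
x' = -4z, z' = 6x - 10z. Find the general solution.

x(t) = -c_1e^(-4t) + 2c_2e^(-6t), z(t) = -c_1e^(-4t) + 3c_2e^(-6t)

Coefficient matrix A = [[0, -4], [6, -10]].
Characteristic polynomial det(A - λI) = λ^2 + 10λ + 24 = 0.
Eigenvalues λ = -4, -6.
For λ=-4: (A-λI) row 1 is [4, -4], so an eigenvector is (-1, -1).
For λ=-6: (A-λI) row 1 is [6, -4], so an eigenvector is (2, 3).
General solution: c_1e^(-4t)(-1,-1) + c_2e^(-6t)(2,3).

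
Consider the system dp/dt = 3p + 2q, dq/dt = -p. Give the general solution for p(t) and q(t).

Coefficient matrix A = [[3, 2], [-1, 0]].
Characteristic polynomial det(A - λI) = λ^2 - 3λ + 2 = 0.
Eigenvalues λ = 2, 1.
For λ=2: (A-λI) row 1 is [1, 2], so an eigenvector is (2, -1).
For λ=1: (A-λI) row 1 is [2, 2], so an eigenvector is (-1, 1).
General solution: C_1e^(2t)(2,-1) + C_2e^(t)(-1,1).

p(t) = 2C_1e^(2t) - C_2e^(t), q(t) = -C_1e^(2t) + C_2e^(t)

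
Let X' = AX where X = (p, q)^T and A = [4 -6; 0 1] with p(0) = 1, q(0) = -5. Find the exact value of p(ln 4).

2776

A = [[4,-6],[0,1]]; eigenvalues λ = 4, 1.
Eigenvectors: (1,0) for λ=4, (2,1) for λ=1.
From the initial condition, c_1 = 11, c_2 = -5.
p(ln 4) = (11)(4^4)(1) + (-5)(4^1)(2) = 2776.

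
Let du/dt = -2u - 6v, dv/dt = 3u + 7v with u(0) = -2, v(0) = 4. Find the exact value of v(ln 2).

92

A = [[-2,-6],[3,7]]; eigenvalues λ = 1, 4.
Eigenvectors: (-2,1) for λ=1, (-1,1) for λ=4.
From the initial condition, c_1 = -2, c_2 = 6.
v(ln 2) = (-2)(2^1)(1) + (6)(2^4)(1) = 92.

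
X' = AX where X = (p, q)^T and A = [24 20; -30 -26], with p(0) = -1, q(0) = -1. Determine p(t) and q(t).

Coefficient matrix A = [[24, 20], [-30, -26]].
Characteristic polynomial det(A - λI) = λ^2 + 2λ - 24 = 0.
Eigenvalues λ = -6, 4.
For λ=-6: (A-λI) row 1 is [30, 20], so an eigenvector is (-2, 3).
For λ=4: (A-λI) row 1 is [20, 20], so an eigenvector is (-1, 1).
General solution: K_1e^(-6t)(-2,3) + K_2e^(4t)(-1,1).
Applying p(0)=-1, q(0)=-1 gives K_1=-2, K_2=5.

p(t) = -5e^(4t) + 4e^(-6t), q(t) = 5e^(4t) - 6e^(-6t)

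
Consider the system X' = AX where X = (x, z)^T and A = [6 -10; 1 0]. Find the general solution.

x(t) = 3c_1e^(3t)sin(t) + c_1e^(3t)cos(t) + c_2e^(3t)sin(t) - 3c_2e^(3t)cos(t), z(t) = c_1e^(3t)sin(t) - c_2e^(3t)cos(t)

Coefficient matrix A = [[6, -10], [1, 0]].
Characteristic polynomial det(A - λI) = λ^2 - 6λ + 10 = 0.
Eigenvalues λ = 3 ± i (complex conjugate pair).
For λ=3+i: an eigenvector is (1,0) - i(3,1) = (1 - 3i, 0 - i).
A real fundamental pair from Re and Im of e^((3+i)t)v: X_1 = e^(3t)(cos(t)·(1,0) + sin(t)·(3,1)), X_2 = e^(3t)(sin(t)·(1,0) - cos(t)·(3,1)).
General solution: c_1X_1 + c_2X_2.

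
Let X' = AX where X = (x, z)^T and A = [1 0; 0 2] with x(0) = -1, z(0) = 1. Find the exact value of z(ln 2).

4

A = [[1,0],[0,2]]; eigenvalues λ = 2, 1.
Eigenvectors: (0,1) for λ=2, (-1,0) for λ=1.
From the initial condition, c_1 = 1, c_2 = 1.
z(ln 2) = (1)(2^2)(1) + (1)(2^1)(0) = 4.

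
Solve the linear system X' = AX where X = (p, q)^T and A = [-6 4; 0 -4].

p(t) = K_1e^(-6t) + 2K_2e^(-4t), q(t) = K_2e^(-4t)

Coefficient matrix A = [[-6, 4], [0, -4]].
Characteristic polynomial det(A - λI) = λ^2 + 10λ + 24 = 0.
Eigenvalues λ = -6, -4.
For λ=-6: (A-λI) row 1 is [0, 4], so an eigenvector is (1, 0).
For λ=-4: (A-λI) row 1 is [-2, 4], so an eigenvector is (2, 1).
General solution: K_1e^(-6t)(1,0) + K_2e^(-4t)(2,1).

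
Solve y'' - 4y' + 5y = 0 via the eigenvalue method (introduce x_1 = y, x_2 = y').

y(t) = c_1e^(2t)cos(t) + c_2e^(2t)sin(t)

Let x_1 = y, x_2 = y'. Then x_1' = x_2 and x_2' = -5x_1 + 4x_2.
A = [[0,1],[-5,4]]; det(A-λI) = λ^2 - 4λ + 5.
Eigenvalues λ = 2 ± i.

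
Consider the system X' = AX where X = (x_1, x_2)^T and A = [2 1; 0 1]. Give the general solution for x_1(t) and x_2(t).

x_1(t) = K_1e^(2t) + K_2e^(t), x_2(t) = -K_2e^(t)

Coefficient matrix A = [[2, 1], [0, 1]].
Characteristic polynomial det(A - λI) = λ^2 - 3λ + 2 = 0.
Eigenvalues λ = 2, 1.
For λ=2: (A-λI) row 1 is [0, 1], so an eigenvector is (1, 0).
For λ=1: (A-λI) row 1 is [1, 1], so an eigenvector is (1, -1).
General solution: K_1e^(2t)(1,0) + K_2e^(t)(1,-1).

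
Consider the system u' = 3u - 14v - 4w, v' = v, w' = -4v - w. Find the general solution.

u(t) = 3c_1e^(t) + c_2e^(3t) + c_3e^(-t), v(t) = c_1e^(t), w(t) = -2c_1e^(t) + c_3e^(-t)

Coefficient matrix A = [[3, -14, -4], [0, 1, 0], [0, -4, -1]].
det(A - λI) = 0 gives eigenvalues λ = 1, 3, -1.
For λ=1: eigenvector (3,1,-2).
For λ=3: eigenvector (1,0,0).
For λ=-1: eigenvector (1,0,1).
General solution: c_1e^(t)(3,1,-2) + c_2e^(3t)(1,0,0) + c_3e^(-t)(1,0,1).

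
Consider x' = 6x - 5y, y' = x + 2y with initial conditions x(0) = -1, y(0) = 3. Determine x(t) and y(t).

Coefficient matrix A = [[6, -5], [1, 2]].
Characteristic polynomial det(A - λI) = λ^2 - 8λ + 17 = 0.
Eigenvalues λ = 4 ± i (complex conjugate pair).
For λ=4+i: an eigenvector is (2,1) - i(-1,0) = (2 + i, 1).
A real fundamental pair from Re and Im of e^((4+i)t)v: X_1 = e^(4t)(cos(t)·(2,1) + sin(t)·(-1,0)), X_2 = e^(4t)(sin(t)·(2,1) - cos(t)·(-1,0)).
General solution: C_1X_1 + C_2X_2.
Applying x(0)=-1, y(0)=3 gives C_1=3, C_2=-7.

x(t) = -17e^(4t)sin(t) - e^(4t)cos(t), y(t) = -7e^(4t)sin(t) + 3e^(4t)cos(t)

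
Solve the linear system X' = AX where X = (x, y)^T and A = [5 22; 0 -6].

Coefficient matrix A = [[5, 22], [0, -6]].
Characteristic polynomial det(A - λI) = λ^2 + λ - 30 = 0.
Eigenvalues λ = -6, 5.
For λ=-6: (A-λI) row 1 is [11, 22], so an eigenvector is (-2, 1).
For λ=5: (A-λI) row 1 is [0, 22], so an eigenvector is (-1, 0).
General solution: C_1e^(-6t)(-2,1) + C_2e^(5t)(-1,0).

x(t) = -2C_1e^(-6t) - C_2e^(5t), y(t) = C_1e^(-6t)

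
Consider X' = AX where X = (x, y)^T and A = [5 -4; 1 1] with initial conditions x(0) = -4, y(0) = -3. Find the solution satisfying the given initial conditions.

Coefficient matrix A = [[5, -4], [1, 1]].
Characteristic polynomial det(A - λI) = λ^2 - 6λ + 9 = 0.
Single eigenvalue λ = 3 with algebraic multiplicity 2.
Eigenvector v = (-2,-1); generalized eigenvector w with (A-λI)w=v is (-3,-1).
General solution: e^(3t)[C_1·v + C_2·(t·v + w)].
Applying x(0)=-4, y(0)=-3 gives C_1=5, C_2=-2.

x(t) = 4te^(3t) - 4e^(3t), y(t) = 2te^(3t) - 3e^(3t)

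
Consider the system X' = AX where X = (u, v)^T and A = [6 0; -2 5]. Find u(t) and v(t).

u(t) = K_1e^(6t), v(t) = -2K_1e^(6t) + K_2e^(5t)

Coefficient matrix A = [[6, 0], [-2, 5]].
Characteristic polynomial det(A - λI) = λ^2 - 11λ + 30 = 0.
Eigenvalues λ = 6, 5.
For λ=6: (A-λI) row 2 is [-2, -1], so an eigenvector is (1, -2).
For λ=5: (A-λI) row 1 is [1, 0], so an eigenvector is (0, 1).
General solution: K_1e^(6t)(1,-2) + K_2e^(5t)(0,1).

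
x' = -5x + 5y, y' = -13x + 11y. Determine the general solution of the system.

Coefficient matrix A = [[-5, 5], [-13, 11]].
Characteristic polynomial det(A - λI) = λ^2 - 6λ + 10 = 0.
Eigenvalues λ = 3 ± i (complex conjugate pair).
For λ=3+i: an eigenvector is (1,2) - i(2,3) = (1 - 2i, 2 - 3i).
A real fundamental pair from Re and Im of e^((3+i)t)v: X_1 = e^(3t)(cos(t)·(1,2) + sin(t)·(2,3)), X_2 = e^(3t)(sin(t)·(1,2) - cos(t)·(2,3)).
General solution: K_1X_1 + K_2X_2.

x(t) = 2K_1e^(3t)sin(t) + K_1e^(3t)cos(t) + K_2e^(3t)sin(t) - 2K_2e^(3t)cos(t), y(t) = 3K_1e^(3t)sin(t) + 2K_1e^(3t)cos(t) + 2K_2e^(3t)sin(t) - 3K_2e^(3t)cos(t)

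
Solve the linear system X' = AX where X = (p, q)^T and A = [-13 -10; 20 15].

Coefficient matrix A = [[-13, -10], [20, 15]].
Characteristic polynomial det(A - λI) = λ^2 - 2λ + 5 = 0.
Eigenvalues λ = 1 ± 2i (complex conjugate pair).
For λ=1+2i: an eigenvector is (-2,3) - i(-1,1) = (-2 + i, 3 - i).
A real fundamental pair from Re and Im of e^((1+2i)t)v: X_1 = e^(t)(cos(2t)·(-2,3) + sin(2t)·(-1,1)), X_2 = e^(t)(sin(2t)·(-2,3) - cos(2t)·(-1,1)).
General solution: c_1X_1 + c_2X_2.

p(t) = -c_1e^(t)sin(2t) - 2c_1e^(t)cos(2t) - 2c_2e^(t)sin(2t) + c_2e^(t)cos(2t), q(t) = c_1e^(t)sin(2t) + 3c_1e^(t)cos(2t) + 3c_2e^(t)sin(2t) - c_2e^(t)cos(2t)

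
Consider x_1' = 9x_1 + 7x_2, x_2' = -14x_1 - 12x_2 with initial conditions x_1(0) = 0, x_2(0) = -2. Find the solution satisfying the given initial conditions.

Coefficient matrix A = [[9, 7], [-14, -12]].
Characteristic polynomial det(A - λI) = λ^2 + 3λ - 10 = 0.
Eigenvalues λ = -5, 2.
For λ=-5: (A-λI) row 1 is [14, 7], so an eigenvector is (1, -2).
For λ=2: (A-λI) row 1 is [7, 7], so an eigenvector is (-1, 1).
General solution: c_1e^(-5t)(1,-2) + c_2e^(2t)(-1,1).
Applying x_1(0)=0, x_2(0)=-2 gives c_1=2, c_2=2.

x_1(t) = -2e^(2t) + 2e^(-5t), x_2(t) = 2e^(2t) - 4e^(-5t)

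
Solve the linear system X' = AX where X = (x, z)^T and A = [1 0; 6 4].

Coefficient matrix A = [[1, 0], [6, 4]].
Characteristic polynomial det(A - λI) = λ^2 - 5λ + 4 = 0.
Eigenvalues λ = 4, 1.
For λ=4: (A-λI) row 1 is [-3, 0], so an eigenvector is (0, -1).
For λ=1: (A-λI) row 2 is [6, 3], so an eigenvector is (-1, 2).
General solution: K_1e^(4t)(0,-1) + K_2e^(t)(-1,2).

x(t) = -K_2e^(t), z(t) = -K_1e^(4t) + 2K_2e^(t)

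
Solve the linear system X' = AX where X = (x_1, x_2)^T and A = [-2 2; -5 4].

x_1(t) = C_1e^(t)sin(t) + C_1e^(t)cos(t) + C_2e^(t)sin(t) - C_2e^(t)cos(t), x_2(t) = C_1e^(t)sin(t) + 2C_1e^(t)cos(t) + 2C_2e^(t)sin(t) - C_2e^(t)cos(t)

Coefficient matrix A = [[-2, 2], [-5, 4]].
Characteristic polynomial det(A - λI) = λ^2 - 2λ + 2 = 0.
Eigenvalues λ = 1 ± i (complex conjugate pair).
For λ=1+i: an eigenvector is (1,2) - i(1,1) = (1 - i, 2 - i).
A real fundamental pair from Re and Im of e^((1+i)t)v: X_1 = e^(t)(cos(t)·(1,2) + sin(t)·(1,1)), X_2 = e^(t)(sin(t)·(1,2) - cos(t)·(1,1)).
General solution: C_1X_1 + C_2X_2.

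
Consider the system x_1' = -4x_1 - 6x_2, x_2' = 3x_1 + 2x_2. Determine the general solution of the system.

Coefficient matrix A = [[-4, -6], [3, 2]].
Characteristic polynomial det(A - λI) = λ^2 + 2λ + 10 = 0.
Eigenvalues λ = -1 ± 3i (complex conjugate pair).
For λ=-1+3i: an eigenvector is (1,0) - i(-1,1) = (1 + i, 0 - i).
A real fundamental pair from Re and Im of e^((-1+3i)t)v: X_1 = e^(-t)(cos(3t)·(1,0) + sin(3t)·(-1,1)), X_2 = e^(-t)(sin(3t)·(1,0) - cos(3t)·(-1,1)).
General solution: c_1X_1 + c_2X_2.

x_1(t) = -c_1e^(-t)sin(3t) + c_1e^(-t)cos(3t) + c_2e^(-t)sin(3t) + c_2e^(-t)cos(3t), x_2(t) = c_1e^(-t)sin(3t) - c_2e^(-t)cos(3t)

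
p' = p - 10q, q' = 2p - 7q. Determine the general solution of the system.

Coefficient matrix A = [[1, -10], [2, -7]].
Characteristic polynomial det(A - λI) = λ^2 + 6λ + 13 = 0.
Eigenvalues λ = -3 ± 2i (complex conjugate pair).
For λ=-3+2i: an eigenvector is (-1,0) - i(-2,-1) = (-1 + 2i, 0 + i).
A real fundamental pair from Re and Im of e^((-3+2i)t)v: X_1 = e^(-3t)(cos(2t)·(-1,0) + sin(2t)·(-2,-1)), X_2 = e^(-3t)(sin(2t)·(-1,0) - cos(2t)·(-2,-1)).
General solution: C_1X_1 + C_2X_2.

p(t) = -2C_1e^(-3t)sin(2t) - C_1e^(-3t)cos(2t) - C_2e^(-3t)sin(2t) + 2C_2e^(-3t)cos(2t), q(t) = -C_1e^(-3t)sin(2t) + C_2e^(-3t)cos(2t)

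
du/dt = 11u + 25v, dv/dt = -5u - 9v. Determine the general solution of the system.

u(t) = 2K_1e^(t)sin(5t) + K_1e^(t)cos(5t) + K_2e^(t)sin(5t) - 2K_2e^(t)cos(5t), v(t) = -K_1e^(t)sin(5t) + K_2e^(t)cos(5t)

Coefficient matrix A = [[11, 25], [-5, -9]].
Characteristic polynomial det(A - λI) = λ^2 - 2λ + 26 = 0.
Eigenvalues λ = 1 ± 5i (complex conjugate pair).
For λ=1+5i: an eigenvector is (1,0) - i(2,-1) = (1 - 2i, 0 + i).
A real fundamental pair from Re and Im of e^((1+5i)t)v: X_1 = e^(t)(cos(5t)·(1,0) + sin(5t)·(2,-1)), X_2 = e^(t)(sin(5t)·(1,0) - cos(5t)·(2,-1)).
General solution: K_1X_1 + K_2X_2.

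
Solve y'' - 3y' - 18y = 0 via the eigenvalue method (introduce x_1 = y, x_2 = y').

y(t) = c_1e^(-3t) + c_2e^(6t)

Let x_1 = y, x_2 = y'. Then x_1' = x_2 and x_2' = 18x_1 + 3x_2.
A = [[0,1],[18,3]]; det(A-λI) = λ^2 - 3λ - 18.
Eigenvalues λ = -3, 6 with eigenvectors (1,-3), (1,6).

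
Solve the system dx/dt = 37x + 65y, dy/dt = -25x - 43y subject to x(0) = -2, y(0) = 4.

x(t) = 36e^(-3t)sin(5t) - 2e^(-3t)cos(5t), y(t) = -22e^(-3t)sin(5t) + 4e^(-3t)cos(5t)

Coefficient matrix A = [[37, 65], [-25, -43]].
Characteristic polynomial det(A - λI) = λ^2 + 6λ + 34 = 0.
Eigenvalues λ = -3 ± 5i (complex conjugate pair).
For λ=-3+5i: an eigenvector is (3,-2) - i(-2,1) = (3 + 2i, -2 - i).
A real fundamental pair from Re and Im of e^((-3+5i)t)v: X_1 = e^(-3t)(cos(5t)·(3,-2) + sin(5t)·(-2,1)), X_2 = e^(-3t)(sin(5t)·(3,-2) - cos(5t)·(-2,1)).
General solution: c_1X_1 + c_2X_2.
Applying x(0)=-2, y(0)=4 gives c_1=-6, c_2=8.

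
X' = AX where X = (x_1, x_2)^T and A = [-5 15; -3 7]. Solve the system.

x_1(t) = c_1e^(t)sin(3t) + 2c_1e^(t)cos(3t) + 2c_2e^(t)sin(3t) - c_2e^(t)cos(3t), x_2(t) = c_1e^(t)cos(3t) + c_2e^(t)sin(3t)

Coefficient matrix A = [[-5, 15], [-3, 7]].
Characteristic polynomial det(A - λI) = λ^2 - 2λ + 10 = 0.
Eigenvalues λ = 1 ± 3i (complex conjugate pair).
For λ=1+3i: an eigenvector is (2,1) - i(1,0) = (2 - i, 1).
A real fundamental pair from Re and Im of e^((1+3i)t)v: X_1 = e^(t)(cos(3t)·(2,1) + sin(3t)·(1,0)), X_2 = e^(t)(sin(3t)·(2,1) - cos(3t)·(1,0)).
General solution: c_1X_1 + c_2X_2.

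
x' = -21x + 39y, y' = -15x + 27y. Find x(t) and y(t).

x(t) = -2C_1e^(3t)sin(3t) - 3C_1e^(3t)cos(3t) - 3C_2e^(3t)sin(3t) + 2C_2e^(3t)cos(3t), y(t) = -C_1e^(3t)sin(3t) - 2C_1e^(3t)cos(3t) - 2C_2e^(3t)sin(3t) + C_2e^(3t)cos(3t)

Coefficient matrix A = [[-21, 39], [-15, 27]].
Characteristic polynomial det(A - λI) = λ^2 - 6λ + 18 = 0.
Eigenvalues λ = 3 ± 3i (complex conjugate pair).
For λ=3+3i: an eigenvector is (-3,-2) - i(-2,-1) = (-3 + 2i, -2 + i).
A real fundamental pair from Re and Im of e^((3+3i)t)v: X_1 = e^(3t)(cos(3t)·(-3,-2) + sin(3t)·(-2,-1)), X_2 = e^(3t)(sin(3t)·(-3,-2) - cos(3t)·(-2,-1)).
General solution: C_1X_1 + C_2X_2.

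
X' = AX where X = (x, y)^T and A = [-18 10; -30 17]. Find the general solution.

Coefficient matrix A = [[-18, 10], [-30, 17]].
Characteristic polynomial det(A - λI) = λ^2 + λ - 6 = 0.
Eigenvalues λ = 2, -3.
For λ=2: (A-λI) row 1 is [-20, 10], so an eigenvector is (-1, -2).
For λ=-3: (A-λI) row 1 is [-15, 10], so an eigenvector is (-2, -3).
General solution: c_1e^(2t)(-1,-2) + c_2e^(-3t)(-2,-3).

x(t) = -c_1e^(2t) - 2c_2e^(-3t), y(t) = -2c_1e^(2t) - 3c_2e^(-3t)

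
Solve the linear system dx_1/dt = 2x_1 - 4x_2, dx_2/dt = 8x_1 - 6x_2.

x_1(t) = -C_1e^(-2t)sin(4t) + C_2e^(-2t)cos(4t), x_2(t) = -C_1e^(-2t)sin(4t) + C_1e^(-2t)cos(4t) + C_2e^(-2t)sin(4t) + C_2e^(-2t)cos(4t)

Coefficient matrix A = [[2, -4], [8, -6]].
Characteristic polynomial det(A - λI) = λ^2 + 4λ + 20 = 0.
Eigenvalues λ = -2 ± 4i (complex conjugate pair).
For λ=-2+4i: an eigenvector is (0,1) - i(-1,-1) = (0 + i, 1 + i).
A real fundamental pair from Re and Im of e^((-2+4i)t)v: X_1 = e^(-2t)(cos(4t)·(0,1) + sin(4t)·(-1,-1)), X_2 = e^(-2t)(sin(4t)·(0,1) - cos(4t)·(-1,-1)).
General solution: C_1X_1 + C_2X_2.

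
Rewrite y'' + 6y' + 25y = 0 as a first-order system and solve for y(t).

y(t) = c_1e^(-3t)cos(4t) + c_2e^(-3t)sin(4t)

Let x_1 = y, x_2 = y'. Then x_1' = x_2 and x_2' = -25x_1 - 6x_2.
A = [[0,1],[-25,-6]]; det(A-λI) = λ^2 + 6λ + 25.
Eigenvalues λ = -3 ± 4i.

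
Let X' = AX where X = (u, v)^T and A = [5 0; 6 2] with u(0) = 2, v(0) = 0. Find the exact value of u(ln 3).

A = [[5,0],[6,2]]; eigenvalues λ = 5, 2.
Eigenvectors: (1,2) for λ=5, (0,-1) for λ=2.
From the initial condition, c_1 = 2, c_2 = 4.
u(ln 3) = (2)(3^5)(1) + (4)(3^2)(0) = 486.

486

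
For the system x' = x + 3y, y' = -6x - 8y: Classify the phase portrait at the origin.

A = [[1,3],[-6,-8]]; det(A-λI) = λ^2 + 7λ + 10.
λ = -2, -5: both negative.

stable node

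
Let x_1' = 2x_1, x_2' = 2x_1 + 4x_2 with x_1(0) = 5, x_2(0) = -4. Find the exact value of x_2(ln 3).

36

A = [[2,0],[2,4]]; eigenvalues λ = 2, 4.
Eigenvectors: (-1,1) for λ=2, (0,1) for λ=4.
From the initial condition, c_1 = -5, c_2 = 1.
x_2(ln 3) = (-5)(3^2)(1) + (1)(3^4)(1) = 36.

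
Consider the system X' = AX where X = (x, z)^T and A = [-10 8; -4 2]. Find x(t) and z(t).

x(t) = 2c_1e^(-6t) - c_2e^(-2t), z(t) = c_1e^(-6t) - c_2e^(-2t)

Coefficient matrix A = [[-10, 8], [-4, 2]].
Characteristic polynomial det(A - λI) = λ^2 + 8λ + 12 = 0.
Eigenvalues λ = -6, -2.
For λ=-6: (A-λI) row 1 is [-4, 8], so an eigenvector is (2, 1).
For λ=-2: (A-λI) row 1 is [-8, 8], so an eigenvector is (-1, -1).
General solution: c_1e^(-6t)(2,1) + c_2e^(-2t)(-1,-1).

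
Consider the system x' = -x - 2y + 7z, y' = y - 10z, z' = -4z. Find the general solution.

x(t) = -K_1e^(-4t) - K_2e^(t) + K_3e^(-t), y(t) = 2K_1e^(-4t) + K_2e^(t), z(t) = K_1e^(-4t)

Coefficient matrix A = [[-1, -2, 7], [0, 1, -10], [0, 0, -4]].
det(A - λI) = 0 gives eigenvalues λ = -4, 1, -1.
For λ=-4: eigenvector (-1,2,1).
For λ=1: eigenvector (-1,1,0).
For λ=-1: eigenvector (1,0,0).
General solution: K_1e^(-4t)(-1,2,1) + K_2e^(t)(-1,1,0) + K_3e^(-t)(1,0,0).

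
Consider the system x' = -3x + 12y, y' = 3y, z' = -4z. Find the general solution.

Coefficient matrix A = [[-3, 12, 0], [0, 3, 0], [0, 0, -4]].
det(A - λI) = 0 gives eigenvalues λ = -3, 3, -4.
For λ=-3: eigenvector (1,0,0).
For λ=3: eigenvector (2,1,0).
For λ=-4: eigenvector (0,0,1).
General solution: K_1e^(-3t)(1,0,0) + K_2e^(3t)(2,1,0) + K_3e^(-4t)(0,0,1).

x(t) = K_1e^(-3t) + 2K_2e^(3t), y(t) = K_2e^(3t), z(t) = K_3e^(-4t)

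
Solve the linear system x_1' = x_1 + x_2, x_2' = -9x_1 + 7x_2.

x_1(t) = -c_1e^(4t) - c_2te^(4t) + c_2e^(4t), x_2(t) = -3c_1e^(4t) - 3c_2te^(4t) + 2c_2e^(4t)

Coefficient matrix A = [[1, 1], [-9, 7]].
Characteristic polynomial det(A - λI) = λ^2 - 8λ + 16 = 0.
Single eigenvalue λ = 4 with algebraic multiplicity 2.
Eigenvector v = (-1,-3); generalized eigenvector w with (A-λI)w=v is (1,2).
General solution: e^(4t)[c_1·v + c_2·(t·v + w)].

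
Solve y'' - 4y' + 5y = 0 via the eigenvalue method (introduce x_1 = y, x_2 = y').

Let x_1 = y, x_2 = y'. Then x_1' = x_2 and x_2' = -5x_1 + 4x_2.
A = [[0,1],[-5,4]]; det(A-λI) = λ^2 - 4λ + 5.
Eigenvalues λ = 2 ± i.

y(t) = C_1e^(2t)cos(t) + C_2e^(2t)sin(t)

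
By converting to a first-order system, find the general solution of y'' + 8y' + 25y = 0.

Let x_1 = y, x_2 = y'. Then x_1' = x_2 and x_2' = -25x_1 - 8x_2.
A = [[0,1],[-25,-8]]; det(A-λI) = λ^2 + 8λ + 25.
Eigenvalues λ = -4 ± 3i.

y(t) = K_1e^(-4t)cos(3t) + K_2e^(-4t)sin(3t)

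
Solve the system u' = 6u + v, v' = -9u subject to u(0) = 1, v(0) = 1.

Coefficient matrix A = [[6, 1], [-9, 0]].
Characteristic polynomial det(A - λI) = λ^2 - 6λ + 9 = 0.
Single eigenvalue λ = 3 with algebraic multiplicity 2.
Eigenvector v = (1,-3); generalized eigenvector w with (A-λI)w=v is (1,-2).
General solution: e^(3t)[C_1·v + C_2·(t·v + w)].
Applying u(0)=1, v(0)=1 gives C_1=-3, C_2=4.

u(t) = 4te^(3t) + e^(3t), v(t) = -12te^(3t) + e^(3t)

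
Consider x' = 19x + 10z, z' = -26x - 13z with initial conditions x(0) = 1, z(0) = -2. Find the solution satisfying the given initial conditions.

Coefficient matrix A = [[19, 10], [-26, -13]].
Characteristic polynomial det(A - λI) = λ^2 - 6λ + 13 = 0.
Eigenvalues λ = 3 ± 2i (complex conjugate pair).
For λ=3+2i: an eigenvector is (1,-2) - i(-2,3) = (1 + 2i, -2 - 3i).
A real fundamental pair from Re and Im of e^((3+2i)t)v: X_1 = e^(3t)(cos(2t)·(1,-2) + sin(2t)·(-2,3)), X_2 = e^(3t)(sin(2t)·(1,-2) - cos(2t)·(-2,3)).
General solution: K_1X_1 + K_2X_2.
Applying x(0)=1, z(0)=-2 gives K_1=1, K_2=0.

x(t) = -2e^(3t)sin(2t) + e^(3t)cos(2t), z(t) = 3e^(3t)sin(2t) - 2e^(3t)cos(2t)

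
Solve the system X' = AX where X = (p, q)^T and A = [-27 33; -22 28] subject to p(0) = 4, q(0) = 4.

p(t) = 4e^(6t), q(t) = 4e^(6t)

Coefficient matrix A = [[-27, 33], [-22, 28]].
Characteristic polynomial det(A - λI) = λ^2 - λ - 30 = 0.
Eigenvalues λ = -5, 6.
For λ=-5: (A-λI) row 1 is [-22, 33], so an eigenvector is (3, 2).
For λ=6: (A-λI) row 1 is [-33, 33], so an eigenvector is (1, 1).
General solution: K_1e^(-5t)(3,2) + K_2e^(6t)(1,1).
Applying p(0)=4, q(0)=4 gives K_1=0, K_2=4.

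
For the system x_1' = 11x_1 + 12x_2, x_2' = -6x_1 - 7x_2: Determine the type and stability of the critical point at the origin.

A = [[11,12],[-6,-7]]; det(A-λI) = λ^2 - 4λ - 5.
λ = 5, -1: opposite signs.

saddle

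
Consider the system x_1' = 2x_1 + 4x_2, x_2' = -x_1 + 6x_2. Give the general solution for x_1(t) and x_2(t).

Coefficient matrix A = [[2, 4], [-1, 6]].
Characteristic polynomial det(A - λI) = λ^2 - 8λ + 16 = 0.
Single eigenvalue λ = 4 with algebraic multiplicity 2.
Eigenvector v = (-2,-1); generalized eigenvector w with (A-λI)w=v is (-1,-1).
General solution: e^(4t)[K_1·v + K_2·(t·v + w)].

x_1(t) = -2K_1e^(4t) - 2K_2te^(4t) - K_2e^(4t), x_2(t) = -K_1e^(4t) - K_2te^(4t) - K_2e^(4t)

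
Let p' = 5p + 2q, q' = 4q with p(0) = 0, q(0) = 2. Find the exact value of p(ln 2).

64

A = [[5,2],[0,4]]; eigenvalues λ = 4, 5.
Eigenvectors: (-2,1) for λ=4, (-1,0) for λ=5.
From the initial condition, c_1 = 2, c_2 = -4.
p(ln 2) = (2)(2^4)(-2) + (-4)(2^5)(-1) = 64.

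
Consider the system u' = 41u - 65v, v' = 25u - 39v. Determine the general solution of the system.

Coefficient matrix A = [[41, -65], [25, -39]].
Characteristic polynomial det(A - λI) = λ^2 - 2λ + 26 = 0.
Eigenvalues λ = 1 ± 5i (complex conjugate pair).
For λ=1+5i: an eigenvector is (-3,-2) - i(2,1) = (-3 - 2i, -2 - i).
A real fundamental pair from Re and Im of e^((1+5i)t)v: X_1 = e^(t)(cos(5t)·(-3,-2) + sin(5t)·(2,1)), X_2 = e^(t)(sin(5t)·(-3,-2) - cos(5t)·(2,1)).
General solution: c_1X_1 + c_2X_2.

u(t) = 2c_1e^(t)sin(5t) - 3c_1e^(t)cos(5t) - 3c_2e^(t)sin(5t) - 2c_2e^(t)cos(5t), v(t) = c_1e^(t)sin(5t) - 2c_1e^(t)cos(5t) - 2c_2e^(t)sin(5t) - c_2e^(t)cos(5t)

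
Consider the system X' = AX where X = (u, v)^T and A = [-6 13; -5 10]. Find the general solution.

u(t) = -2K_1e^(2t)sin(t) - 3K_1e^(2t)cos(t) - 3K_2e^(2t)sin(t) + 2K_2e^(2t)cos(t), v(t) = -K_1e^(2t)sin(t) - 2K_1e^(2t)cos(t) - 2K_2e^(2t)sin(t) + K_2e^(2t)cos(t)

Coefficient matrix A = [[-6, 13], [-5, 10]].
Characteristic polynomial det(A - λI) = λ^2 - 4λ + 5 = 0.
Eigenvalues λ = 2 ± i (complex conjugate pair).
For λ=2+i: an eigenvector is (-3,-2) - i(-2,-1) = (-3 + 2i, -2 + i).
A real fundamental pair from Re and Im of e^((2+i)t)v: X_1 = e^(2t)(cos(t)·(-3,-2) + sin(t)·(-2,-1)), X_2 = e^(2t)(sin(t)·(-3,-2) - cos(t)·(-2,-1)).
General solution: K_1X_1 + K_2X_2.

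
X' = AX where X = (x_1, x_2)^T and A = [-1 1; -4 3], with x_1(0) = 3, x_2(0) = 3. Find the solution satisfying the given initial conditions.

Coefficient matrix A = [[-1, 1], [-4, 3]].
Characteristic polynomial det(A - λI) = λ^2 - 2λ + 1 = 0.
Single eigenvalue λ = 1 with algebraic multiplicity 2.
Eigenvector v = (1,2); generalized eigenvector w with (A-λI)w=v is (-1,-1).
General solution: e^(t)[c_1·v + c_2·(t·v + w)].
Applying x_1(0)=3, x_2(0)=3 gives c_1=0, c_2=-3.

x_1(t) = -3te^(t) + 3e^(t), x_2(t) = -6te^(t) + 3e^(t)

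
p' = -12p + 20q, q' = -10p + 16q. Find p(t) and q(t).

p(t) = C_1e^(2t)sin(2t) - 3C_1e^(2t)cos(2t) - 3C_2e^(2t)sin(2t) - C_2e^(2t)cos(2t), q(t) = C_1e^(2t)sin(2t) - 2C_1e^(2t)cos(2t) - 2C_2e^(2t)sin(2t) - C_2e^(2t)cos(2t)

Coefficient matrix A = [[-12, 20], [-10, 16]].
Characteristic polynomial det(A - λI) = λ^2 - 4λ + 8 = 0.
Eigenvalues λ = 2 ± 2i (complex conjugate pair).
For λ=2+2i: an eigenvector is (-3,-2) - i(1,1) = (-3 - i, -2 - i).
A real fundamental pair from Re and Im of e^((2+2i)t)v: X_1 = e^(2t)(cos(2t)·(-3,-2) + sin(2t)·(1,1)), X_2 = e^(2t)(sin(2t)·(-3,-2) - cos(2t)·(1,1)).
General solution: C_1X_1 + C_2X_2.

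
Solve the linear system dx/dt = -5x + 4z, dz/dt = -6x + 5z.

Coefficient matrix A = [[-5, 4], [-6, 5]].
Characteristic polynomial det(A - λI) = λ^2 - 1 = 0.
Eigenvalues λ = -1, 1.
For λ=-1: (A-λI) row 1 is [-4, 4], so an eigenvector is (-1, -1).
For λ=1: (A-λI) row 1 is [-6, 4], so an eigenvector is (2, 3).
General solution: K_1e^(-t)(-1,-1) + K_2e^(t)(2,3).

x(t) = -K_1e^(-t) + 2K_2e^(t), z(t) = -K_1e^(-t) + 3K_2e^(t)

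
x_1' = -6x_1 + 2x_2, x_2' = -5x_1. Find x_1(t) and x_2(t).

x_1(t) = -C_1e^(-3t)sin(t) + C_1e^(-3t)cos(t) + C_2e^(-3t)sin(t) + C_2e^(-3t)cos(t), x_2(t) = -2C_1e^(-3t)sin(t) + C_1e^(-3t)cos(t) + C_2e^(-3t)sin(t) + 2C_2e^(-3t)cos(t)

Coefficient matrix A = [[-6, 2], [-5, 0]].
Characteristic polynomial det(A - λI) = λ^2 + 6λ + 10 = 0.
Eigenvalues λ = -3 ± i (complex conjugate pair).
For λ=-3+i: an eigenvector is (1,1) - i(-1,-2) = (1 + i, 1 + 2i).
A real fundamental pair from Re and Im of e^((-3+i)t)v: X_1 = e^(-3t)(cos(t)·(1,1) + sin(t)·(-1,-2)), X_2 = e^(-3t)(sin(t)·(1,1) - cos(t)·(-1,-2)).
General solution: C_1X_1 + C_2X_2.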